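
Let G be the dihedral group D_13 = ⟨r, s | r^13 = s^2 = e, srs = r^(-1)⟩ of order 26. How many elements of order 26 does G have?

0

No element of G has order 26 (even though 26 | 26).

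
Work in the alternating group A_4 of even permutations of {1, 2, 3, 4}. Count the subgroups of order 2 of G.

3

|G| = 12 and 2 | 12, so subgroups of order 2 are possible by Lagrange.
The subgroups of order 2 are: {e, (1 2)(3 4)}; {e, (1 3)(2 4)}; {e, (1 4)(2 3)}.
So G has 3 subgroups of order 2.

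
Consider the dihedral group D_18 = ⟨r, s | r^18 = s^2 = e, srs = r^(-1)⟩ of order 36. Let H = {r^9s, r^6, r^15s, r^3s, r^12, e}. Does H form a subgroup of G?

|H| = 6 divides |G| = 36, consistent with Lagrange.
H contains the identity, every element's inverse is in H, and H is closed under ·: it is a subgroup.

Yes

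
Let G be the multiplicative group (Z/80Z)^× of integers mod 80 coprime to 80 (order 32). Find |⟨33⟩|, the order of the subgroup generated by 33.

4

Compute successive powers of 33 mod 80: 33, 49, 17, 1; 33^4 ≡ 1 (mod 80).
So |⟨33⟩| = 4.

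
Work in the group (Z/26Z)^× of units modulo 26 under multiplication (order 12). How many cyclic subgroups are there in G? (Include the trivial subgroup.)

Group the elements of G by the cyclic subgroup they generate; each cyclic subgroup of order d accounts for φ(d) elements.
Cyclic subgroups by order — order 1: 1; order 2: 1; order 3: 1; order 4: 1; order 6: 1; order 12: 1.
Total: 6.

6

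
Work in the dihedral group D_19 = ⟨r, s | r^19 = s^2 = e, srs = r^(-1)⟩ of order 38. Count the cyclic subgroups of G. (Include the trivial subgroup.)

Group the elements of G by the cyclic subgroup they generate; each cyclic subgroup of order d accounts for φ(d) elements.
Cyclic subgroups by order — order 1: 1; order 2: 19; order 19: 1.
Total: 21.

21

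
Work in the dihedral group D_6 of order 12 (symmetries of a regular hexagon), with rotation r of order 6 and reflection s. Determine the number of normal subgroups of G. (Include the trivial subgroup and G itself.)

G has 16 subgroups. Checking conjugation-invariance by order — order 1: 1/1 normal; order 2: 1/7 normal; order 3: 1/1 normal; order 4: 0/3 normal; order 6: 3/3 normal; order 12: 1/1 normal.
Total normal subgroups: 7.

7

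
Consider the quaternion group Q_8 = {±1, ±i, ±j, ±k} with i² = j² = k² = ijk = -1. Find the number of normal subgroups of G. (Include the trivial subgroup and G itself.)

6

G has 6 subgroups. Checking conjugation-invariance by order — order 1: 1/1 normal; order 2: 1/1 normal; order 4: 3/3 normal; order 8: 1/1 normal.
Total normal subgroups: 6.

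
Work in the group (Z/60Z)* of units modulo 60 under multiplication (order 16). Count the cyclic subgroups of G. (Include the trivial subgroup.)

Each element a generates a cyclic subgroup ⟨a⟩; distinct elements may generate the same one (a cyclic group of order d has φ(d) generators).
Cyclic subgroups by order — order 1: 1; order 2: 7; order 4: 4.
Total: 12.

12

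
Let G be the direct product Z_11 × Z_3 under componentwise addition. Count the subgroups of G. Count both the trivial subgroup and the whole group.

4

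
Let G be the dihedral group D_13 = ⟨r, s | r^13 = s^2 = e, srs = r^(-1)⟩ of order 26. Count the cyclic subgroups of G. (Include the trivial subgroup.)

Each element a generates a cyclic subgroup ⟨a⟩; distinct elements may generate the same one (a cyclic group of order d has φ(d) generators).
Cyclic subgroups by order — order 1: 1; order 2: 13; order 13: 1.
Total: 15.

15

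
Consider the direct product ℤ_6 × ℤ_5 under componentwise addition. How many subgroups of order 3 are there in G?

1

|G| = 30 and 3 | 30, so subgroups of order 3 are possible by Lagrange.
The subgroups of order 3 are: {(0,0), (2,0), (4,0)}.
So G has 1 subgroup of order 3.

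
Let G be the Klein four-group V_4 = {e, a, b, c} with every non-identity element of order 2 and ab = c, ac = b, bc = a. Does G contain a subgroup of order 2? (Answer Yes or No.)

Yes

2 | 4. A subgroup of order 2 is {e, a}.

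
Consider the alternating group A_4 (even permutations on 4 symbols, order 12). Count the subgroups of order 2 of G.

|G| = 12 and 2 | 12, so subgroups of order 2 are possible by Lagrange.
The subgroups of order 2 are: {e, (1 2)(3 4)}; {e, (1 3)(2 4)}; {e, (1 4)(2 3)}.
So G has 3 subgroups of order 2.

3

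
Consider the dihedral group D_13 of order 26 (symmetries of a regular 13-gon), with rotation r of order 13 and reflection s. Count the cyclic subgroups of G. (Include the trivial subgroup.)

15

Each element a generates a cyclic subgroup ⟨a⟩; distinct elements may generate the same one (a cyclic group of order d has φ(d) generators).
Cyclic subgroups by order — order 1: 1; order 2: 13; order 13: 1.
Total: 15.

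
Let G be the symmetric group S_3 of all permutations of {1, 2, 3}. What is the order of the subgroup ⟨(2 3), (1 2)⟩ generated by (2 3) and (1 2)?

6

|⟨(2 3)⟩| = 2 and |⟨(1 2)⟩| = 2, so |H| is a multiple of lcm(2, 2) = 2 and divides |G| = 6.
Closing {(2 3), (1 2)} under the group operation gives all of G, so |H| = 6.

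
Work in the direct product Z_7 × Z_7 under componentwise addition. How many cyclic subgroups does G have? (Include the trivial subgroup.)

A cyclic subgroup of order d is generated by each of its φ(d) elements of order d, so the cyclic subgroups of order d number (#elements of order d)/φ(d).
Cyclic subgroups by order — order 1: 1; order 7: 8.
Total: 9.

9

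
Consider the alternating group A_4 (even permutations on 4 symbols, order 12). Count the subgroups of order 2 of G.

3

|G| = 12 and 2 | 12, so subgroups of order 2 are possible by Lagrange.
The subgroups of order 2 are: {e, (1 2)(3 4)}; {e, (1 3)(2 4)}; {e, (1 4)(2 3)}.
So G has 3 subgroups of order 2.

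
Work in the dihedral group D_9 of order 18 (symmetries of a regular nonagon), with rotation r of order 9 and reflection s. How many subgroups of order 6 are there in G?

3

|G| = 18 and 6 | 18, so subgroups of order 6 are possible by Lagrange.
The subgroups of order 6 are: {e, r^3, r^6, r^2s, r^5s, r^8s}; {e, r^3, r^6, s, r^3s, r^6s}; {e, r^3, r^6, rs, r^4s, r^7s}.
So G has 3 subgroups of order 6.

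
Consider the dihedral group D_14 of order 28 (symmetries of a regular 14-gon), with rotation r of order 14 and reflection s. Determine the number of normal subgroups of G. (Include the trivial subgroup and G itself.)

7

G has 28 subgroups. Checking conjugation-invariance by order — order 1: 1/1 normal; order 2: 1/15 normal; order 4: 0/7 normal; order 7: 1/1 normal; order 14: 3/3 normal; order 28: 1/1 normal.
Total normal subgroups: 7.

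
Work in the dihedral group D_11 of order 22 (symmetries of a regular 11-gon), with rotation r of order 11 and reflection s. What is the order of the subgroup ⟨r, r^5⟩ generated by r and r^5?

|⟨r⟩| = 11 and |⟨r^5⟩| = 11, so |H| is a multiple of lcm(11, 11) = 11 and divides |G| = 22.
Closing under the operation: H = {e, r, r^2, r^3, r^4, r^5, r^6, r^7, r^8, r^9, r^10}, so |H| = 11.

11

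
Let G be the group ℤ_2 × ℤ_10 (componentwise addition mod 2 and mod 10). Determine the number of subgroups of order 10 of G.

3

|G| = 20 and 10 | 20, so subgroups of order 10 are possible by Lagrange.
The subgroups of order 10 are: {(0,0), (0,1), (0,2), (0,3), (0,4), (0,5), (0,6), (0,7), (0,8), (0,9)}; {(0,0), (0,2), (0,4), (0,6), (0,8), (1,0), (1,2), (1,4), (1,6), (1,8)}; {(0,0), (0,2), (0,4), (0,6), (0,8), (1,1), (1,3), (1,5), (1,7), (1,9)}.
So G has 3 subgroups of order 10.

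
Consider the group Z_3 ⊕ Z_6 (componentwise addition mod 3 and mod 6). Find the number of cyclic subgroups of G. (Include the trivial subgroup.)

10

Group the elements of G by the cyclic subgroup they generate; each cyclic subgroup of order d accounts for φ(d) elements.
Cyclic subgroups by order — order 1: 1; order 2: 1; order 3: 4; order 6: 4.
Total: 10.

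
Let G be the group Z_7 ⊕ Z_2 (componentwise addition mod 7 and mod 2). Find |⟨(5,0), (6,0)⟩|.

|⟨(5,0)⟩| = 7 and |⟨(6,0)⟩| = 7, so |H| is a multiple of lcm(7, 7) = 7 and divides |G| = 14.
Closing under the operation: H = {(0,0), (1,0), (2,0), (3,0), (4,0), (5,0), (6,0)}, so |H| = 7.

7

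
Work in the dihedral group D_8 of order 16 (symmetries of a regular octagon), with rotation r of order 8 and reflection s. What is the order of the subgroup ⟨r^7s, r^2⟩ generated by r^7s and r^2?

|⟨r^7s⟩| = 2 and |⟨r^2⟩| = 4, so |H| is a multiple of lcm(2, 4) = 4 and divides |G| = 16.
Closing under the operation: H = {e, r^2, r^4, r^6, rs, r^3s, r^5s, r^7s}, so |H| = 8.

8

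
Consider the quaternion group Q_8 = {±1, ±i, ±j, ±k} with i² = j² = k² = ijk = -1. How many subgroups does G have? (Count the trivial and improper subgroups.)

|G| = 8, so by Lagrange every subgroup order divides 8. Divisors: 1, 2, 4, 8.
Subgroups by order — order 1: 1; order 2: 1; order 4: 3; order 8: 1.
Total: 1 + 1 + 3 + 1 = 6.

6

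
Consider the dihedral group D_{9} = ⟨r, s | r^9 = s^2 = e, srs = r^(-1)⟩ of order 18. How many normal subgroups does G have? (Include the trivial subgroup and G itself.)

4

G has 16 subgroups. Checking conjugation-invariance by order — order 1: 1/1 normal; order 2: 0/9 normal; order 3: 1/1 normal; order 6: 0/3 normal; order 9: 1/1 normal; order 18: 1/1 normal.
Total normal subgroups: 4.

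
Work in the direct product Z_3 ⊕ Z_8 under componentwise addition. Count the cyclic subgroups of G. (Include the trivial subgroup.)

Group the elements of G by the cyclic subgroup they generate; each cyclic subgroup of order d accounts for φ(d) elements.
Cyclic subgroups by order — order 1: 1; order 2: 1; order 3: 1; order 4: 1; order 6: 1; order 8: 1; order 12: 1; order 24: 1.
Total: 8.

8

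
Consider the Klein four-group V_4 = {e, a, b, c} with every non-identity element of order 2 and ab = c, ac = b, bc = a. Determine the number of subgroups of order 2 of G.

|G| = 4 and 2 | 4, so subgroups of order 2 are possible by Lagrange.
The subgroups of order 2 are: {e, a}; {e, b}; {e, c}.
So G has 3 subgroups of order 2.

3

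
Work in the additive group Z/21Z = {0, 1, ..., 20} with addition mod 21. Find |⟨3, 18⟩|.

|⟨3⟩| = 7 and |⟨18⟩| = 7, so |H| is a multiple of lcm(7, 7) = 7 and divides |G| = 21.
Closing under the operation: H = {0, 3, 6, 9, 12, 15, 18}, so |H| = 7.

7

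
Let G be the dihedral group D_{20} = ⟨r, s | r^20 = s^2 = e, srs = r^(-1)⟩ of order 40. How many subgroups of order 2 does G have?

|G| = 40 and 2 | 40, so subgroups of order 2 are possible by Lagrange.
The subgroups of order 2 are: {e, r^10}; {e, r^10s}; {e, r^11s}; {e, r^12s}; … (21 in all).
So G has 21 subgroups of order 2.

21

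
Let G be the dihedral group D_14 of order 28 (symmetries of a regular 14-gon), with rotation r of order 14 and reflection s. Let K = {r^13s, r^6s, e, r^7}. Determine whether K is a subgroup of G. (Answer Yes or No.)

|K| = 4 divides |G| = 28, consistent with Lagrange.
K contains the identity, every element's inverse is in K, and K is closed under ·: it is a subgroup.

Yes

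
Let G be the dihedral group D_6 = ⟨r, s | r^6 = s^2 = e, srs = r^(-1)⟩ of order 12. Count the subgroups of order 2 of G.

7

|G| = 12 and 2 | 12, so subgroups of order 2 are possible by Lagrange.
The subgroups of order 2 are: {e, r^2s}; {e, r^3}; {e, r^3s}; {e, r^4s}; … (7 in all).
So G has 7 subgroups of order 2.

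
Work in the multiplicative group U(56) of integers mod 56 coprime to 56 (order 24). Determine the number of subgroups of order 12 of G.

|G| = 24 and 12 | 24, so subgroups of order 12 are possible by Lagrange.
The subgroups of order 12 are: {1, 5, 9, 11, 13, 25, 31, 43, 45, 47, 51, 55}; {1, 9, 11, 15, 23, 25, 29, 37, 39, 43, 51, 53}; {1, 3, 9, 11, 17, 19, 25, 27, 33, 41, 43, 51}; {1, 3, 5, 9, 13, 15, 19, 23, 25, 27, 39, 45}; … (7 in all).
So G has 7 subgroups of order 12.

7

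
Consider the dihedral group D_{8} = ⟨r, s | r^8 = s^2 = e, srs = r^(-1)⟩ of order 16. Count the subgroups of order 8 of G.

|G| = 16 and 8 | 16, so subgroups of order 8 are possible by Lagrange.
The subgroups of order 8 are: {e, r, r^2, r^3, r^4, r^5, r^6, r^7}; {e, r^2, r^4, r^6, s, r^2s, r^4s, r^6s}; {e, r^2, r^4, r^6, rs, r^3s, r^5s, r^7s}.
So G has 3 subgroups of order 8.

3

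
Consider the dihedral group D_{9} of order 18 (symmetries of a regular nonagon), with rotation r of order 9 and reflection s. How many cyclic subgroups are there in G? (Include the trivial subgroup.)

Each element a generates a cyclic subgroup ⟨a⟩; distinct elements may generate the same one (a cyclic group of order d has φ(d) generators).
Cyclic subgroups by order — order 1: 1; order 2: 9; order 3: 1; order 9: 1.
Total: 12.

12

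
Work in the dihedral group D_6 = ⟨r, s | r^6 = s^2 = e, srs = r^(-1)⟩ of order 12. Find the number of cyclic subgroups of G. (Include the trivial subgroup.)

A cyclic subgroup of order d is generated by each of its φ(d) elements of order d, so the cyclic subgroups of order d number (#elements of order d)/φ(d).
Cyclic subgroups by order — order 1: 1; order 2: 7; order 3: 1; order 6: 1.
Total: 10.

10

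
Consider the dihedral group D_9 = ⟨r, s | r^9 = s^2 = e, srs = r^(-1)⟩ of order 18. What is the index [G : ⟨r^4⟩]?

2

|⟨r^4⟩| = 9 and |G| = 18.
By Lagrange, [G : H] = |G|/|H| = 18/9 = 2.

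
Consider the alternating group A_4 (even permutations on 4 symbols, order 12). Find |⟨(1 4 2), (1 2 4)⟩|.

3

|⟨(1 4 2)⟩| = 3 and |⟨(1 2 4)⟩| = 3, so |H| is a multiple of lcm(3, 3) = 3 and divides |G| = 12.
Closing under the operation: H = {e, (1 2 4), (1 4 2)}, so |H| = 3.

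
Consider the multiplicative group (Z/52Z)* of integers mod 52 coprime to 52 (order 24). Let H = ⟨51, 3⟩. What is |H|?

|⟨51⟩| = 2 and |⟨3⟩| = 6, so |H| is a multiple of lcm(2, 6) = 6 and divides |G| = 24.
Closing under the operation: H = {1, 3, 9, 17, 23, 25, 27, 29, 35, 43, 49, 51}, so |H| = 12.

12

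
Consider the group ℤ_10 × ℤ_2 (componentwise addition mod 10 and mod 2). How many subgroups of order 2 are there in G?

|G| = 20 and 2 | 20, so subgroups of order 2 are possible by Lagrange.
The subgroups of order 2 are: {(0,0), (0,1)}; {(0,0), (5,0)}; {(0,0), (5,1)}.
So G has 3 subgroups of order 2.

3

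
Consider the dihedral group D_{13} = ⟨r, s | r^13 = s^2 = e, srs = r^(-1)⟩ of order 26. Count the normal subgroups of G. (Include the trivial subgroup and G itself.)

3

G has 16 subgroups. Checking conjugation-invariance by order — order 1: 1/1 normal; order 2: 0/13 normal; order 13: 1/1 normal; order 26: 1/1 normal.
Total normal subgroups: 3.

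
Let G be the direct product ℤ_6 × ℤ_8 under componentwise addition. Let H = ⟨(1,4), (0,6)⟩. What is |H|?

24

|⟨(1,4)⟩| = 6 and |⟨(0,6)⟩| = 4, so |H| is a multiple of lcm(6, 4) = 12 and divides |G| = 48.
Closing under the operation: H = {(0,0), (0,2), (0,4), (0,6), (1,0), (1,2), (1,4), (1,6), (2,0), (2,2), (2,4), (2,6), (3,0), (3,2), (3,4), (3,6), (4,0), (4,2), (4,4), (4,6), (5,0), (5,2), (5,4), (5,6)}, so |H| = 24.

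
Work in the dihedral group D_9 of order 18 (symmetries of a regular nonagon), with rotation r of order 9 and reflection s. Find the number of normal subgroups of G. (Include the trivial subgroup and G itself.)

4

G has 16 subgroups. Checking conjugation-invariance by order — order 1: 1/1 normal; order 2: 0/9 normal; order 3: 1/1 normal; order 6: 0/3 normal; order 9: 1/1 normal; order 18: 1/1 normal.
Total normal subgroups: 4.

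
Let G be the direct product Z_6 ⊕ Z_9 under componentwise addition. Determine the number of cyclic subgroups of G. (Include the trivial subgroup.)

Group the elements of G by the cyclic subgroup they generate; each cyclic subgroup of order d accounts for φ(d) elements.
Cyclic subgroups by order — order 1: 1; order 2: 1; order 3: 4; order 6: 4; order 9: 3; order 18: 3.
Total: 16.

16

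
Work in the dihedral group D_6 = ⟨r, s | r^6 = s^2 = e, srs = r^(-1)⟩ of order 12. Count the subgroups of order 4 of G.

|G| = 12 and 4 | 12, so subgroups of order 4 are possible by Lagrange.
The subgroups of order 4 are: {e, r^3, r^2s, r^5s}; {e, r^3, s, r^3s}; {e, r^3, rs, r^4s}.
So G has 3 subgroups of order 4.

3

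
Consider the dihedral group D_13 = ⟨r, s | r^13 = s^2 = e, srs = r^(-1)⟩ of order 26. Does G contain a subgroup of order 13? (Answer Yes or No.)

Yes

13 | 26. A subgroup of order 13 is {e, r, r^2, r^3, r^4, r^5, r^6, r^7, r^8, r^9, r^10, r^11, r^12}.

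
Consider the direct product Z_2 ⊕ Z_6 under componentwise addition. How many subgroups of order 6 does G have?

3

|G| = 12 and 6 | 12, so subgroups of order 6 are possible by Lagrange.
The subgroups of order 6 are: {(0,0), (0,1), (0,2), (0,3), (0,4), (0,5)}; {(0,0), (0,2), (0,4), (1,0), (1,2), (1,4)}; {(0,0), (0,2), (0,4), (1,1), (1,3), (1,5)}.
So G has 3 subgroups of order 6.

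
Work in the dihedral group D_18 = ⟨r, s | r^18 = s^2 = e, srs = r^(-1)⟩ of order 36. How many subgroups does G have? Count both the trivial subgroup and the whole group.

|G| = 36, so by Lagrange every subgroup order divides 36. Divisors: 1, 2, 3, 4, 6, 9, 12, 18, 36.
Subgroups by order — order 1: 1; order 2: 19; order 3: 1; order 4: 9; order 6: 7; order 9: 1; order 12: 3; order 18: 3; order 36: 1.
Total: 1 + 19 + 1 + 9 + 7 + 1 + 3 + 3 + 1 = 45.

45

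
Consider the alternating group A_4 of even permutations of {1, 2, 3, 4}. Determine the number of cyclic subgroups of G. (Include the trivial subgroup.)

8

Group the elements of G by the cyclic subgroup they generate; each cyclic subgroup of order d accounts for φ(d) elements.
Cyclic subgroups by order — order 1: 1; order 2: 3; order 3: 4.
Total: 8.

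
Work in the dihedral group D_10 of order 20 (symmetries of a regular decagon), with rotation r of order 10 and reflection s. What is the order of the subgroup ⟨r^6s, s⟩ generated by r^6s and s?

|⟨r^6s⟩| = 2 and |⟨s⟩| = 2, so |H| is a multiple of lcm(2, 2) = 2 and divides |G| = 20.
Closing under the operation: H = {e, r^2, r^4, r^6, r^8, s, r^2s, r^4s, r^6s, r^8s}, so |H| = 10.

10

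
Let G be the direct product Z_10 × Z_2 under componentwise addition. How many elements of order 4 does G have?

0

An element (a,b) has order lcm(ord(a), ord(b)); count pairs with lcm equal to 4.
Enumerating gives 0 such elements.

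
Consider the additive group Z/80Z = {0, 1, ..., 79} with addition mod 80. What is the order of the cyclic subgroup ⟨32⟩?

5

In Z/80Z, the order of an element a is n/gcd(a, n).
gcd(32, 80) = 16, so |⟨32⟩| = 80/16 = 5.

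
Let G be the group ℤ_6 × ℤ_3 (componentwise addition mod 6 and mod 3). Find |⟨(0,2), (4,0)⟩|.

|⟨(0,2)⟩| = 3 and |⟨(4,0)⟩| = 3, so |H| is a multiple of lcm(3, 3) = 3 and divides |G| = 18.
Closing under the operation: H = {(0,0), (0,1), (0,2), (2,0), (2,1), (2,2), (4,0), (4,1), (4,2)}, so |H| = 9.

9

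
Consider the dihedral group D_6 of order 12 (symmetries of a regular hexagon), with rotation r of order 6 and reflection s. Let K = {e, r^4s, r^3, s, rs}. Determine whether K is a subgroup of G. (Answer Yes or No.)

|K| = 5 does not divide |G| = 12, so by Lagrange K is not a subgroup.

No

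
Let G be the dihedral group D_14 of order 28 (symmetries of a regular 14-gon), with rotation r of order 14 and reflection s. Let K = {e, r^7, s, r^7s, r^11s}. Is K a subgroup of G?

|K| = 5 does not divide |G| = 28, so by Lagrange K is not a subgroup.

No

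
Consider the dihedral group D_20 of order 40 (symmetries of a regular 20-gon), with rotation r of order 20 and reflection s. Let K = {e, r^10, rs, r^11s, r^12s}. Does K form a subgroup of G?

Closure fails: r^11s · r^12s = r^19 ∉ K. So K is not a subgroup.

No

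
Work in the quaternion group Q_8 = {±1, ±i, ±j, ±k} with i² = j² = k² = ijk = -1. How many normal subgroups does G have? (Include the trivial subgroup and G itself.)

6

G has 6 subgroups. Checking conjugation-invariance by order — order 1: 1/1 normal; order 2: 1/1 normal; order 4: 3/3 normal; order 8: 1/1 normal.
Total normal subgroups: 6.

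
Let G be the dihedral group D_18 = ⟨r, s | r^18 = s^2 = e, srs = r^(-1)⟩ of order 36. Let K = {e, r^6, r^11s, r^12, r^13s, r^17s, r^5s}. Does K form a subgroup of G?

No

|K| = 7 does not divide |G| = 36, so by Lagrange K is not a subgroup.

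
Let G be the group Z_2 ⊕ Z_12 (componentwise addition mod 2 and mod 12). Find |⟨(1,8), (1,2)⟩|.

12

|⟨(1,8)⟩| = 6 and |⟨(1,2)⟩| = 6, so |H| is a multiple of lcm(6, 6) = 6 and divides |G| = 24.
Closing under the operation: H = {(0,0), (0,2), (0,4), (0,6), (0,8), (0,10), (1,0), (1,2), (1,4), (1,6), (1,8), (1,10)}, so |H| = 12.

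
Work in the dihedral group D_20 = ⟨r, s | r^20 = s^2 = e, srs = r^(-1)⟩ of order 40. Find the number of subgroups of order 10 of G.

|G| = 40 and 10 | 40, so subgroups of order 10 are possible by Lagrange.
The subgroups of order 10 are: {e, r^2, r^4, r^6, r^8, r^10, r^12, r^14, r^16, r^18}; {e, r^4, r^8, r^12, r^16, r^2s, r^6s, r^10s, r^14s, r^18s}; {e, r^4, r^8, r^12, r^16, r^3s, r^7s, r^11s, r^15s, r^19s}; {e, r^4, r^8, r^12, r^16, s, r^4s, r^8s, r^12s, r^16s}; … (5 in all).
So G has 5 subgroups of order 10.

5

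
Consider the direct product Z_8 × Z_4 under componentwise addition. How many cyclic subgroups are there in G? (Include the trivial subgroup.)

A cyclic subgroup of order d is generated by each of its φ(d) elements of order d, so the cyclic subgroups of order d number (#elements of order d)/φ(d).
Cyclic subgroups by order — order 1: 1; order 2: 3; order 4: 6; order 8: 4.
Total: 14.

14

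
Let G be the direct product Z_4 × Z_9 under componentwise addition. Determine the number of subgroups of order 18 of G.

1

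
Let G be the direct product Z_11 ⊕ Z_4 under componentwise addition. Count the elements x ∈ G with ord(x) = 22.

An element (a,b) has order lcm(ord(a), ord(b)); count pairs with lcm equal to 22.
Enumerating gives 10 such elements.

10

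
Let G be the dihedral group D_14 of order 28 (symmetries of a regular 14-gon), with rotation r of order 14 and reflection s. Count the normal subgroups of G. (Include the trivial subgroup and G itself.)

G has 28 subgroups. Checking conjugation-invariance by order — order 1: 1/1 normal; order 2: 1/15 normal; order 4: 0/7 normal; order 7: 1/1 normal; order 14: 3/3 normal; order 28: 1/1 normal.
Total normal subgroups: 7.

7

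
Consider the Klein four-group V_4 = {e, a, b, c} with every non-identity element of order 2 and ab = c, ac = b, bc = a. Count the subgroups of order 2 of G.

|G| = 4 and 2 | 4, so subgroups of order 2 are possible by Lagrange.
The subgroups of order 2 are: {e, a}; {e, b}; {e, c}.
So G has 3 subgroups of order 2.

3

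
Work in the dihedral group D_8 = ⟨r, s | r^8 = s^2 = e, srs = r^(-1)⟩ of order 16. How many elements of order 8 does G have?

The elements of order 8 are: r, r^3, r^5, r^7.
That's 4.

4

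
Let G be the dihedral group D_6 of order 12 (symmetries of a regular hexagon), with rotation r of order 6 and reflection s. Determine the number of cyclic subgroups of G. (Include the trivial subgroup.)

A cyclic subgroup of order d is generated by each of its φ(d) elements of order d, so the cyclic subgroups of order d number (#elements of order d)/φ(d).
Cyclic subgroups by order — order 1: 1; order 2: 7; order 3: 1; order 6: 1.
Total: 10.

10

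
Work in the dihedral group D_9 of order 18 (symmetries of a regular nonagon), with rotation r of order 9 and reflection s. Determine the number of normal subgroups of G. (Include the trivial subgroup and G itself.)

G has 16 subgroups. Checking conjugation-invariance by order — order 1: 1/1 normal; order 2: 0/9 normal; order 3: 1/1 normal; order 6: 0/3 normal; order 9: 1/1 normal; order 18: 1/1 normal.
Total normal subgroups: 4.

4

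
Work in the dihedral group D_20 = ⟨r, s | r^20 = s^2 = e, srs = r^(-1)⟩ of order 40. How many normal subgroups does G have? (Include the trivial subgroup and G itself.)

G has 48 subgroups. Checking conjugation-invariance by order — order 1: 1/1 normal; order 2: 1/21 normal; order 4: 1/11 normal; order 5: 1/1 normal; order 8: 0/5 normal; order 10: 1/5 normal; order 20: 3/3 normal; order 40: 1/1 normal.
Total normal subgroups: 9.

9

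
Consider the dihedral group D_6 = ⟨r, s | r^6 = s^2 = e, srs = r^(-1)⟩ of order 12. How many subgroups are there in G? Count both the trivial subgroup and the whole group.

16

|G| = 12, so by Lagrange every subgroup order divides 12. Divisors: 1, 2, 3, 4, 6, 12.
Subgroups by order — order 1: 1; order 2: 7; order 3: 1; order 4: 3; order 6: 3; order 12: 1.
Total: 1 + 7 + 1 + 3 + 3 + 1 = 16.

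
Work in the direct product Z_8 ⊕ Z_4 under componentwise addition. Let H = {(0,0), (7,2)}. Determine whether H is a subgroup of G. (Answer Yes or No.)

No

(7,2) ∈ H but its inverse (1,2) ∉ H, so H is not a subgroup.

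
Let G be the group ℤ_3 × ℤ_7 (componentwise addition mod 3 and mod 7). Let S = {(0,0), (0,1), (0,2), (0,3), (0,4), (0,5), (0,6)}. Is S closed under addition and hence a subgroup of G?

|S| = 7 divides |G| = 21, consistent with Lagrange.
S contains the identity, every element's inverse is in S, and S is closed under +: it is a subgroup.
In fact S = ⟨(0,1)⟩.

Yes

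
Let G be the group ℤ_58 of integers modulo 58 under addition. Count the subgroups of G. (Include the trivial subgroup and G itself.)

4

Subgroups of the cyclic group ℤ_58 correspond bijectively to divisors of 58.
Divisors of 58: 1, 2, 29, 58.
So ℤ_58 has 4 subgroups.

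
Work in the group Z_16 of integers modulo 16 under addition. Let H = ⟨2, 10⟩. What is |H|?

8

|⟨2⟩| = 8 and |⟨10⟩| = 8, so |H| is a multiple of lcm(8, 8) = 8 and divides |G| = 16.
Closing under the operation: H = {0, 2, 4, 6, 8, 10, 12, 14}, so |H| = 8.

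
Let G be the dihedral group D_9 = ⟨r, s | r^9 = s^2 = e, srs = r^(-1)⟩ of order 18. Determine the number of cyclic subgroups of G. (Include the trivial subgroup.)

12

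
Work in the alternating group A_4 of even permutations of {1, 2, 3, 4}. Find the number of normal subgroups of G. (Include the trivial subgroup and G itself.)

3

G has 10 subgroups. Checking conjugation-invariance by order — order 1: 1/1 normal; order 2: 0/3 normal; order 3: 0/4 normal; order 4: 1/1 normal; order 12: 1/1 normal.
Total normal subgroups: 3.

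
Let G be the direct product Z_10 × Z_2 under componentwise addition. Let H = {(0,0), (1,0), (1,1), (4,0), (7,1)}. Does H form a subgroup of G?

(4,0) ∈ H but its inverse (6,0) ∉ H, so H is not a subgroup.

No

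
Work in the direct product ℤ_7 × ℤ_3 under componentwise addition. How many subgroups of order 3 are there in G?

|G| = 21 and 3 | 21, so subgroups of order 3 are possible by Lagrange.
The subgroups of order 3 are: {(0,0), (0,1), (0,2)}.
So G has 1 subgroup of order 3.

1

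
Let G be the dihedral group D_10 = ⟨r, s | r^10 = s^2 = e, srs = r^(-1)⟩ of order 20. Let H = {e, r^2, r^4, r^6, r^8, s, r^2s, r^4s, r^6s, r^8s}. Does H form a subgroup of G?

Yes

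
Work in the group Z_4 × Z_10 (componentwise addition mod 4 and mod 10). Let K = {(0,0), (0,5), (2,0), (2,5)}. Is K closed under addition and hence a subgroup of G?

|K| = 4 divides |G| = 40, consistent with Lagrange.
K contains the identity, every element's inverse is in K, and K is closed under +: it is a subgroup.

Yes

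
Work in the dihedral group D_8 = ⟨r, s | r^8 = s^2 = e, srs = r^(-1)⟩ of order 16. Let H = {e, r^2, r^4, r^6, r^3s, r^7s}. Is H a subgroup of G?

No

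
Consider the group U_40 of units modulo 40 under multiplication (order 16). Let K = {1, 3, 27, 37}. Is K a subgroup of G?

37 ∈ K but its inverse 13 ∉ K, so K is not a subgroup.

No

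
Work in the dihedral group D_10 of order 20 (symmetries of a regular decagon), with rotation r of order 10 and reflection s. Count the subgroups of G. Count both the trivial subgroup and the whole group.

|G| = 20, so by Lagrange every subgroup order divides 20. Divisors: 1, 2, 4, 5, 10, 20.
Subgroups by order — order 1: 1; order 2: 11; order 4: 5; order 5: 1; order 10: 3; order 20: 1.
Total: 1 + 11 + 5 + 1 + 3 + 1 = 22.

22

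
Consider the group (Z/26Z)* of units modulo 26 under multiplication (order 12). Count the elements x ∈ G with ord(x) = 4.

2

The elements of order 4 are: 5, 21.
That's 2.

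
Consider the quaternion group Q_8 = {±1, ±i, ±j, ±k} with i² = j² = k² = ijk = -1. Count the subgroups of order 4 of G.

|G| = 8 and 4 | 8, so subgroups of order 4 are possible by Lagrange.
The subgroups of order 4 are: {1, -1, i, -i}; {1, -1, j, -j}; {1, -1, k, -k}.
So G has 3 subgroups of order 4.

3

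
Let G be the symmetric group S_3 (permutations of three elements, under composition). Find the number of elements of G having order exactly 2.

3

The elements of order 2 are: (2 3), (1 2), (1 3).
That's 3.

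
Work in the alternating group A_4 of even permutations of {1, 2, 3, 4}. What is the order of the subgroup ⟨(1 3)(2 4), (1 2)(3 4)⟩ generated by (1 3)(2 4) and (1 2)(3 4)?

4

|⟨(1 3)(2 4)⟩| = 2 and |⟨(1 2)(3 4)⟩| = 2, so |H| is a multiple of lcm(2, 2) = 2 and divides |G| = 12.
Closing under the operation: H = {e, (1 2)(3 4), (1 3)(2 4), (1 4)(2 3)}, so |H| = 4.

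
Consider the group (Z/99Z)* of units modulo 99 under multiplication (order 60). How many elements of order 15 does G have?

The elements of order 15 are: 4, 16, 25, 31, 49, 58, 70, 97.
That's 8.

8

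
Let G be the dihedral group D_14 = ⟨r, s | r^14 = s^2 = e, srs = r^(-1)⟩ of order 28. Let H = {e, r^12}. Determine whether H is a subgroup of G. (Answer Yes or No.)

r^12 ∈ H but its inverse r^2 ∉ H, so H is not a subgroup.

No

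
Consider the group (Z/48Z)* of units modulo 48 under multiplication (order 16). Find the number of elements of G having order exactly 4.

8

The elements of order 4 are: 5, 11, 13, 19, 29, 35, 37, 43.
That's 8.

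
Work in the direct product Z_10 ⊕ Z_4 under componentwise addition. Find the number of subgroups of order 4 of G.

3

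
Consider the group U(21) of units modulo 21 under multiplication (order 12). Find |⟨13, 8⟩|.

4

|⟨13⟩| = 2 and |⟨8⟩| = 2, so |H| is a multiple of lcm(2, 2) = 2 and divides |G| = 12.
Closing under the operation: H = {1, 8, 13, 20}, so |H| = 4.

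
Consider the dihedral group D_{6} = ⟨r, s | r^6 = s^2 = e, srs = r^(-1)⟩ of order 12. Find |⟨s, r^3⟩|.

4

|⟨s⟩| = 2 and |⟨r^3⟩| = 2, so |H| is a multiple of lcm(2, 2) = 2 and divides |G| = 12.
Closing under the operation: H = {e, r^3, s, r^3s}, so |H| = 4.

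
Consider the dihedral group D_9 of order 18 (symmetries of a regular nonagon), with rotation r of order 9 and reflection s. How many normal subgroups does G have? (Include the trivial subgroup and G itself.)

G has 16 subgroups. Checking conjugation-invariance by order — order 1: 1/1 normal; order 2: 0/9 normal; order 3: 1/1 normal; order 6: 0/3 normal; order 9: 1/1 normal; order 18: 1/1 normal.
Total normal subgroups: 4.

4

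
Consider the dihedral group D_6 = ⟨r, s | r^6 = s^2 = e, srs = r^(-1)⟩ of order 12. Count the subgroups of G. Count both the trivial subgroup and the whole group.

|G| = 12, so by Lagrange every subgroup order divides 12. Divisors: 1, 2, 3, 4, 6, 12.
Subgroups by order — order 1: 1; order 2: 7; order 3: 1; order 4: 3; order 6: 3; order 12: 1.
Total: 1 + 7 + 1 + 3 + 3 + 1 = 16.

16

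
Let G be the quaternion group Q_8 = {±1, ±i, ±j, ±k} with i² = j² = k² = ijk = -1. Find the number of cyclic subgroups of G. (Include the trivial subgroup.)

Each element a generates a cyclic subgroup ⟨a⟩; distinct elements may generate the same one (a cyclic group of order d has φ(d) generators).
Cyclic subgroups by order — order 1: 1; order 2: 1; order 4: 3.
Total: 5.

5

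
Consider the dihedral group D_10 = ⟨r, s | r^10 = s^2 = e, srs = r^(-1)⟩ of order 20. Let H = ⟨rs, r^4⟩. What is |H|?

|⟨rs⟩| = 2 and |⟨r^4⟩| = 5, so |H| is a multiple of lcm(2, 5) = 10 and divides |G| = 20.
Closing under the operation: H = {e, r^2, r^4, r^6, r^8, rs, r^3s, r^5s, r^7s, r^9s}, so |H| = 10.

10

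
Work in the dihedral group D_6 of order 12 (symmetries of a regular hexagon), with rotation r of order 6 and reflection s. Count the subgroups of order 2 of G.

|G| = 12 and 2 | 12, so subgroups of order 2 are possible by Lagrange.
The subgroups of order 2 are: {e, r^2s}; {e, r^3}; {e, r^3s}; {e, r^4s}; … (7 in all).
So G has 7 subgroups of order 2.

7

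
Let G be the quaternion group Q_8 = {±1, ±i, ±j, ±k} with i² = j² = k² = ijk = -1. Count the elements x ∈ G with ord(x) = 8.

0

No element of G has order 8 (even though 8 | 8).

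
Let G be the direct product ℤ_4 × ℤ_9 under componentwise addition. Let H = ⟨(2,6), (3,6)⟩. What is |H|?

|⟨(2,6)⟩| = 6 and |⟨(3,6)⟩| = 12, so |H| is a multiple of lcm(6, 12) = 12 and divides |G| = 36.
Closing under the operation: H = {(0,0), (0,3), (0,6), (1,0), (1,3), (1,6), (2,0), (2,3), (2,6), (3,0), (3,3), (3,6)}, so |H| = 12.

12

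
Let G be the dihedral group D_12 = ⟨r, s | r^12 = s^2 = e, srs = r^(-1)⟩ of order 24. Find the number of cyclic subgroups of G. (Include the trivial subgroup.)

18

A cyclic subgroup of order d is generated by each of its φ(d) elements of order d, so the cyclic subgroups of order d number (#elements of order d)/φ(d).
Cyclic subgroups by order — order 1: 1; order 2: 13; order 3: 1; order 4: 1; order 6: 1; order 12: 1.
Total: 18.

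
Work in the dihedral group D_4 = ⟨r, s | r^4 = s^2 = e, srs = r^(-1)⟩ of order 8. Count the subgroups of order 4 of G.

|G| = 8 and 4 | 8, so subgroups of order 4 are possible by Lagrange.
The subgroups of order 4 are: {e, r, r^2, r^3}; {e, r^2, s, r^2s}; {e, r^2, rs, r^3s}.
So G has 3 subgroups of order 4.

3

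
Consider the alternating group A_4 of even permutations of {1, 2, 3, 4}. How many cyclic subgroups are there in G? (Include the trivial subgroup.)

Group the elements of G by the cyclic subgroup they generate; each cyclic subgroup of order d accounts for φ(d) elements.
Cyclic subgroups by order — order 1: 1; order 2: 3; order 3: 4.
Total: 8.

8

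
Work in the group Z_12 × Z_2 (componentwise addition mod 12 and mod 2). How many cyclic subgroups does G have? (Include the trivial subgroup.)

12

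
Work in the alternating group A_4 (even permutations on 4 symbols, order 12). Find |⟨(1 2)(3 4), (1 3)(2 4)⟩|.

4

|⟨(1 2)(3 4)⟩| = 2 and |⟨(1 3)(2 4)⟩| = 2, so |H| is a multiple of lcm(2, 2) = 2 and divides |G| = 12.
Closing under the operation: H = {e, (1 2)(3 4), (1 3)(2 4), (1 4)(2 3)}, so |H| = 4.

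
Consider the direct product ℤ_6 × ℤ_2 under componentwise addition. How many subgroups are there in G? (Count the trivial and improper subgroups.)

10

|G| = 12, so by Lagrange every subgroup order divides 12. Divisors: 1, 2, 3, 4, 6, 12.
Subgroups by order — order 1: 1; order 2: 3; order 3: 1; order 4: 1; order 6: 3; order 12: 1.
Total: 1 + 3 + 1 + 1 + 3 + 1 = 10.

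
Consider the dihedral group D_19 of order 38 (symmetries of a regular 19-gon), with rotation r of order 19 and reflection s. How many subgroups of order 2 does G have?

19

|G| = 38 and 2 | 38, so subgroups of order 2 are possible by Lagrange.
The subgroups of order 2 are: {e, r^10s}; {e, r^11s}; {e, r^12s}; {e, r^13s}; … (19 in all).
So G has 19 subgroups of order 2.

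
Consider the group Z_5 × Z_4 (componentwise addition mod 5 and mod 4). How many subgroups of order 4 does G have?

1

|G| = 20 and 4 | 20, so subgroups of order 4 are possible by Lagrange.
The subgroups of order 4 are: {(0,0), (0,1), (0,2), (0,3)}.
So G has 1 subgroup of order 4.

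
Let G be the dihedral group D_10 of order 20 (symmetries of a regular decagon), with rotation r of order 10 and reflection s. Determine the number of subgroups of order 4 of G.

|G| = 20 and 4 | 20, so subgroups of order 4 are possible by Lagrange.
The subgroups of order 4 are: {e, r^5, r^2s, r^7s}; {e, r^5, r^3s, r^8s}; {e, r^5, r^4s, r^9s}; {e, r^5, s, r^5s}; … (5 in all).
So G has 5 subgroups of order 4.

5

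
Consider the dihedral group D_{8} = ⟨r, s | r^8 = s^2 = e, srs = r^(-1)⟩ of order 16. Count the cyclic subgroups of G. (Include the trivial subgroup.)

Group the elements of G by the cyclic subgroup they generate; each cyclic subgroup of order d accounts for φ(d) elements.
Cyclic subgroups by order — order 1: 1; order 2: 9; order 4: 1; order 8: 1.
Total: 12.

12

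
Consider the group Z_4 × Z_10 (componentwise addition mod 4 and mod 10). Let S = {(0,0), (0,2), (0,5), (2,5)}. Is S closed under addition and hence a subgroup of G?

(0,2) ∈ S but its inverse (0,8) ∉ S, so S is not a subgroup.

No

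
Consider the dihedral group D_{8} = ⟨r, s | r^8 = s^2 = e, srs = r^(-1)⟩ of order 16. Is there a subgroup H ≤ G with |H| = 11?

11 does not divide |G| = 16, so by Lagrange no subgroup of order 11 exists.

No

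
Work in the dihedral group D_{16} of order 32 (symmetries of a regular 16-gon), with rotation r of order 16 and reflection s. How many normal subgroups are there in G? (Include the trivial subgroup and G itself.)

8

G has 36 subgroups. Checking conjugation-invariance by order — order 1: 1/1 normal; order 2: 1/17 normal; order 4: 1/9 normal; order 8: 1/5 normal; order 16: 3/3 normal; order 32: 1/1 normal.
Total normal subgroups: 8.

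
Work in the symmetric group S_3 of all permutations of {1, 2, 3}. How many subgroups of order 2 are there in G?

3

|G| = 6 and 2 | 6, so subgroups of order 2 are possible by Lagrange.
The subgroups of order 2 are: {e, (1 2)}; {e, (1 3)}; {e, (2 3)}.
So G has 3 subgroups of order 2.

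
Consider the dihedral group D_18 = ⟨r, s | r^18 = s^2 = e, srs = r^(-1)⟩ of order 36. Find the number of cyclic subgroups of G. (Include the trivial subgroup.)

24

Each element a generates a cyclic subgroup ⟨a⟩; distinct elements may generate the same one (a cyclic group of order d has φ(d) generators).
Cyclic subgroups by order — order 1: 1; order 2: 19; order 3: 1; order 6: 1; order 9: 1; order 18: 1.
Total: 24.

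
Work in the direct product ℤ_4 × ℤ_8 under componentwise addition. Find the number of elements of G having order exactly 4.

12

An element (a,b) has order lcm(ord(a), ord(b)); count pairs with lcm equal to 4.
Enumerating gives 12 such elements.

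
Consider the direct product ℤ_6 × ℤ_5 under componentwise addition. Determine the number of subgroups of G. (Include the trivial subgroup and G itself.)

|G| = 30, so by Lagrange every subgroup order divides 30. Divisors: 1, 2, 3, 5, 6, 10, 15, 30.
Subgroups by order — order 1: 1; order 2: 1; order 3: 1; order 5: 1; order 6: 1; order 10: 1; order 15: 1; order 30: 1.
Total: 1 + 1 + 1 + 1 + 1 + 1 + 1 + 1 = 8.

8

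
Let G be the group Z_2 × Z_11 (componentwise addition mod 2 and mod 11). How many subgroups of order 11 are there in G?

|G| = 22 and 11 | 22, so subgroups of order 11 are possible by Lagrange.
The subgroups of order 11 are: {(0,0), (0,1), (0,2), (0,3), (0,4), (0,5), (0,6), (0,7), (0,8), (0,9), (0,10)}.
So G has 1 subgroup of order 11.

1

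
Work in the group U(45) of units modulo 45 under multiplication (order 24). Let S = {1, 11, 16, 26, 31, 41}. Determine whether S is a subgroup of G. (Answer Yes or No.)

Yes

|S| = 6 divides |G| = 24, consistent with Lagrange.
S contains the identity, every element's inverse is in S, and S is closed under ·: it is a subgroup.
In fact S = ⟨41⟩.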